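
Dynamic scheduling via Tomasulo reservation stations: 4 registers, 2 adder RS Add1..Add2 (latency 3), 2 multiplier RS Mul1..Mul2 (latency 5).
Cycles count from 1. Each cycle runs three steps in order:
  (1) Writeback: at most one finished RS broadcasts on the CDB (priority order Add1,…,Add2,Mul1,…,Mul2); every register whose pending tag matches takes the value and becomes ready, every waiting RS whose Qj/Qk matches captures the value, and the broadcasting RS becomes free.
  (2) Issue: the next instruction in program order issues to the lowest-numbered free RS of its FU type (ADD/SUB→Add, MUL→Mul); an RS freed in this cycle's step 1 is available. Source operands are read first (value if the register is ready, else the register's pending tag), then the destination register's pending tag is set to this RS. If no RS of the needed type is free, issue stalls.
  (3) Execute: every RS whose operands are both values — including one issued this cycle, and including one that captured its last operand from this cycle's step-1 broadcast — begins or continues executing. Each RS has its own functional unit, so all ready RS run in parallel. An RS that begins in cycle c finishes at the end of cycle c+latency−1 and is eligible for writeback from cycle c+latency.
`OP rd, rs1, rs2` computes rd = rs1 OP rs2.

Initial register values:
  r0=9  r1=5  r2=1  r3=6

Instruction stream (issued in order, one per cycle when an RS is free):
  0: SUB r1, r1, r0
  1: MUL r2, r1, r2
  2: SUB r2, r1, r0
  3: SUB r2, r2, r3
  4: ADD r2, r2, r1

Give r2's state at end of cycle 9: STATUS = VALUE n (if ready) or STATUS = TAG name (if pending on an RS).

  c1: issue SUB r1<-Add1  regs: r0:9,r1:Add1,r2:1,r3:6
  c2: issue MUL r2<-Mul1  regs: r0:9,r1:Add1,r2:Mul1,r3:6
  c3: issue SUB r2<-Add2  regs: r0:9,r1:Add1,r2:Add2,r3:6
  c4: CDB Add1=-4; issue SUB r2<-Add1  regs: r0:9,r1:-4,r2:Add1,r3:6
  c5: stall  regs: r0:9,r1:-4,r2:Add1,r3:6
  c6: stall  regs: r0:9,r1:-4,r2:Add1,r3:6
  c7: CDB Add2=-13; issue ADD r2<-Add2  regs: r0:9,r1:-4,r2:Add2,r3:6
  c8: -  regs: r0:9,r1:-4,r2:Add2,r3:6
  c9: CDB Mul1=-4  regs: r0:9,r1:-4,r2:Add2,r3:6

STATUS = TAG Add2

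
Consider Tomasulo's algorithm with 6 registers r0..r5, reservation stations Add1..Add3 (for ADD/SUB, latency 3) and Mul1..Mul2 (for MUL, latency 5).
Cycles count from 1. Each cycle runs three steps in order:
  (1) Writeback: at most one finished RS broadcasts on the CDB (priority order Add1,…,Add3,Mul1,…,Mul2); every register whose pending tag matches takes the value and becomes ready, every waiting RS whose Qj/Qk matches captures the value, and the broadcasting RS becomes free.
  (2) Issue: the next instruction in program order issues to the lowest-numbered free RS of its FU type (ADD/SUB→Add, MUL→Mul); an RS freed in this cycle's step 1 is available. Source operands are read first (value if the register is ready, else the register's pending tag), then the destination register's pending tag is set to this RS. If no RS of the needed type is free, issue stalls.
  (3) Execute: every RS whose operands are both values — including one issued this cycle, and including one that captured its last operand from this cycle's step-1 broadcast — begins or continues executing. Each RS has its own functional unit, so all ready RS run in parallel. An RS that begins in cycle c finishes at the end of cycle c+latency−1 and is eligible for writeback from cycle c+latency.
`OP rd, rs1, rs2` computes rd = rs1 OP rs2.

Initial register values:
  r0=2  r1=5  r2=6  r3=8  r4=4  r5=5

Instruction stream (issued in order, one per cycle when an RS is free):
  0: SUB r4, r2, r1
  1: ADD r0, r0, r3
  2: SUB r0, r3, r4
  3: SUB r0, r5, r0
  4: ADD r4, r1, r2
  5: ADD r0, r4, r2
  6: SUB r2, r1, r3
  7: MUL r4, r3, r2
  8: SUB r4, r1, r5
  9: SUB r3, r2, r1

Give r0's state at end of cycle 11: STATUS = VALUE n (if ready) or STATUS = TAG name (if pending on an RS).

  c1: issue SUB r4<-Add1  regs: r0:2,r1:5,r2:6,r3:8,r4:Add1,r5:5
  c2: issue ADD r0<-Add2  regs: r0:Add2,r1:5,r2:6,r3:8,r4:Add1,r5:5
  c3: issue SUB r0<-Add3  regs: r0:Add3,r1:5,r2:6,r3:8,r4:Add1,r5:5
  c4: CDB Add1=1; issue SUB r0<-Add1  regs: r0:Add1,r1:5,r2:6,r3:8,r4:1,r5:5
  c5: CDB Add2=10; issue ADD r4<-Add2  regs: r0:Add1,r1:5,r2:6,r3:8,r4:Add2,r5:5
  c6: stall  regs: r0:Add1,r1:5,r2:6,r3:8,r4:Add2,r5:5
  c7: CDB Add3=7; issue ADD r0<-Add3  regs: r0:Add3,r1:5,r2:6,r3:8,r4:Add2,r5:5
  c8: CDB Add2=11; issue SUB r2<-Add2  regs: r0:Add3,r1:5,r2:Add2,r3:8,r4:11,r5:5
  c9: issue MUL r4<-Mul1  regs: r0:Add3,r1:5,r2:Add2,r3:8,r4:Mul1,r5:5
  c10: CDB Add1=-2; issue SUB r4<-Add1  regs: r0:Add3,r1:5,r2:Add2,r3:8,r4:Add1,r5:5
  c11: CDB Add2=-3; issue SUB r3<-Add2  regs: r0:Add3,r1:5,r2:-3,r3:Add2,r4:Add1,r5:5

STATUS = TAG Add3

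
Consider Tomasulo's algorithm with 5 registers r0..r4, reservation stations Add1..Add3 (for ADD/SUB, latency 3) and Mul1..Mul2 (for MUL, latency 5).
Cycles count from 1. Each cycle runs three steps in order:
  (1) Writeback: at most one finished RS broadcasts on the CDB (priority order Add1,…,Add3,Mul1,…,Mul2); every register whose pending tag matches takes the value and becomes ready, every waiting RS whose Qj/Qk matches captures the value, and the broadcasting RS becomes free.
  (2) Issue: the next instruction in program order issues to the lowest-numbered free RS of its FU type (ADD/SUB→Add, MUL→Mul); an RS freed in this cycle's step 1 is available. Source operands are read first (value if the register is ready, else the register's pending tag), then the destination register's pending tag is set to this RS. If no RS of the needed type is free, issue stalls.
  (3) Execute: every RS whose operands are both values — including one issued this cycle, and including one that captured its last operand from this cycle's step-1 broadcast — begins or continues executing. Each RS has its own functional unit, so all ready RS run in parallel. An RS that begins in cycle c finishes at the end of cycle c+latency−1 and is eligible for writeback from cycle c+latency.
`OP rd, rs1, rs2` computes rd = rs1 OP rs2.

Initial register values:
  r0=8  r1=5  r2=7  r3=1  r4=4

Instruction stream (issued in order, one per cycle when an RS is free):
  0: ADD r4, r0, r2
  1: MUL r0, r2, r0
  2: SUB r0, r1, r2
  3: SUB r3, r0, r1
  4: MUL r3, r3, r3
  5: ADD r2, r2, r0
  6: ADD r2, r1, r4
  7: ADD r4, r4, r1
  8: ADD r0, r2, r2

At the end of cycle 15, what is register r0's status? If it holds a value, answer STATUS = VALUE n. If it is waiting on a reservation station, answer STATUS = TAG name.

STATUS = VALUE 40

cycle 1: issue ADD r4<-Add1 // r0:8,r1:5,r2:7,r3:1,r4:Add1
cycle 2: issue MUL r0<-Mul1 // r0:Mul1,r1:5,r2:7,r3:1,r4:Add1
cycle 3: issue SUB r0<-Add2 // r0:Add2,r1:5,r2:7,r3:1,r4:Add1
cycle 4: CDB Add1=15; issue SUB r3<-Add1 // r0:Add2,r1:5,r2:7,r3:Add1,r4:15
cycle 5: issue MUL r3<-Mul2 // r0:Add2,r1:5,r2:7,r3:Mul2,r4:15
cycle 6: CDB Add2=-2; issue ADD r2<-Add2 // r0:-2,r1:5,r2:Add2,r3:Mul2,r4:15
cycle 7: CDB Mul1=56; issue ADD r2<-Add3 // r0:-2,r1:5,r2:Add3,r3:Mul2,r4:15
cycle 8: stall // r0:-2,r1:5,r2:Add3,r3:Mul2,r4:15
cycle 9: CDB Add1=-7; issue ADD r4<-Add1 // r0:-2,r1:5,r2:Add3,r3:Mul2,r4:Add1
cycle 10: CDB Add2=5; issue ADD r0<-Add2 // r0:Add2,r1:5,r2:Add3,r3:Mul2,r4:Add1
cycle 11: CDB Add3=20 // r0:Add2,r1:5,r2:20,r3:Mul2,r4:Add1
cycle 12: CDB Add1=20 // r0:Add2,r1:5,r2:20,r3:Mul2,r4:20
cycle 13: - // r0:Add2,r1:5,r2:20,r3:Mul2,r4:20
cycle 14: CDB Add2=40 // r0:40,r1:5,r2:20,r3:Mul2,r4:20
cycle 15: CDB Mul2=49 // r0:40,r1:5,r2:20,r3:49,r4:20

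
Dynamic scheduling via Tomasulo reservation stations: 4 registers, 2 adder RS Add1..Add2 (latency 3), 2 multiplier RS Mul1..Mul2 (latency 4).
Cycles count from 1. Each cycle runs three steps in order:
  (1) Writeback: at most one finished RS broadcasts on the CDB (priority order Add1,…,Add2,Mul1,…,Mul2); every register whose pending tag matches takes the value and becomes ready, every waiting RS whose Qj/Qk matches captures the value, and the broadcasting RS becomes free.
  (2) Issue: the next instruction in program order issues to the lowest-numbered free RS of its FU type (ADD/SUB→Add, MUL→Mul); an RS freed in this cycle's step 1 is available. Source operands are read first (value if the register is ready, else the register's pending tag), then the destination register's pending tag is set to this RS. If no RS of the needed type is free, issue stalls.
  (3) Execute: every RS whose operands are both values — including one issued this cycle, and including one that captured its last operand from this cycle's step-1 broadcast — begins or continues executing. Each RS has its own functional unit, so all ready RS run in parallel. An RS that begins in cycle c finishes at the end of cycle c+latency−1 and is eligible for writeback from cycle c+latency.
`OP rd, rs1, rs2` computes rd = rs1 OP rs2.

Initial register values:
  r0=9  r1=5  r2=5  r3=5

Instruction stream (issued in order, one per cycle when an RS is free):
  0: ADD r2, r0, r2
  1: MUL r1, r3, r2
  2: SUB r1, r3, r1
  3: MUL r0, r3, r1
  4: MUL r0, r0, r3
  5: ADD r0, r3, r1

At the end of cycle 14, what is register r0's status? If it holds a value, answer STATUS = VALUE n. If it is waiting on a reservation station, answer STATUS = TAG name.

STATUS = VALUE -60

  c1: issue ADD r2<-Add1  regs: r0:9,r1:5,r2:Add1,r3:5
  c2: issue MUL r1<-Mul1  regs: r0:9,r1:Mul1,r2:Add1,r3:5
  c3: issue SUB r1<-Add2  regs: r0:9,r1:Add2,r2:Add1,r3:5
  c4: CDB Add1=14; issue MUL r0<-Mul2  regs: r0:Mul2,r1:Add2,r2:14,r3:5
  c5: stall  regs: r0:Mul2,r1:Add2,r2:14,r3:5
  c6: stall  regs: r0:Mul2,r1:Add2,r2:14,r3:5
  c7: stall  regs: r0:Mul2,r1:Add2,r2:14,r3:5
  c8: CDB Mul1=70; issue MUL r0<-Mul1  regs: r0:Mul1,r1:Add2,r2:14,r3:5
  c9: issue ADD r0<-Add1  regs: r0:Add1,r1:Add2,r2:14,r3:5
  c10: -  regs: r0:Add1,r1:Add2,r2:14,r3:5
  c11: CDB Add2=-65  regs: r0:Add1,r1:-65,r2:14,r3:5
  c12: -  regs: r0:Add1,r1:-65,r2:14,r3:5
  c13: -  regs: r0:Add1,r1:-65,r2:14,r3:5
  c14: CDB Add1=-60  regs: r0:-60,r1:-65,r2:14,r3:5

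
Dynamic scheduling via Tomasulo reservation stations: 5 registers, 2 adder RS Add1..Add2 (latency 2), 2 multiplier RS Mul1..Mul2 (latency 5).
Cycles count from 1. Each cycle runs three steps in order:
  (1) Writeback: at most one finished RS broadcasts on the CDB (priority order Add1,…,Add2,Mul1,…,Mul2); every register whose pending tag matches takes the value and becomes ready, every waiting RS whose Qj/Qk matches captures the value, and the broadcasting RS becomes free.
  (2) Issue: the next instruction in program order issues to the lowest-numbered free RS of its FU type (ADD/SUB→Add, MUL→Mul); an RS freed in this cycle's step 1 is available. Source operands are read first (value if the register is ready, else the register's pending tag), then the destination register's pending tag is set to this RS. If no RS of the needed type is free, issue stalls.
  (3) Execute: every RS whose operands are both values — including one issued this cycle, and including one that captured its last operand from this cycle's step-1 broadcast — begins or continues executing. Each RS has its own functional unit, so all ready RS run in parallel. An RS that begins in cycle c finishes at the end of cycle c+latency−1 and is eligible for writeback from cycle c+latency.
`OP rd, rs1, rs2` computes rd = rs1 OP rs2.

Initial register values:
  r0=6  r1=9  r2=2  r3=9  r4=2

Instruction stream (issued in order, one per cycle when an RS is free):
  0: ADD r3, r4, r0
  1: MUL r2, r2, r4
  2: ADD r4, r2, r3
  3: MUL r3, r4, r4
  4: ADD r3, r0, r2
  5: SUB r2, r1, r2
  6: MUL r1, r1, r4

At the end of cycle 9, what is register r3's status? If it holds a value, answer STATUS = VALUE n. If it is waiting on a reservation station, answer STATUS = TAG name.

  c1: issue ADD r3<-Add1  regs: r0:6,r1:9,r2:2,r3:Add1,r4:2
  c2: issue MUL r2<-Mul1  regs: r0:6,r1:9,r2:Mul1,r3:Add1,r4:2
  c3: CDB Add1=8; issue ADD r4<-Add1  regs: r0:6,r1:9,r2:Mul1,r3:8,r4:Add1
  c4: issue MUL r3<-Mul2  regs: r0:6,r1:9,r2:Mul1,r3:Mul2,r4:Add1
  c5: issue ADD r3<-Add2  regs: r0:6,r1:9,r2:Mul1,r3:Add2,r4:Add1
  c6: stall  regs: r0:6,r1:9,r2:Mul1,r3:Add2,r4:Add1
  c7: CDB Mul1=4; stall  regs: r0:6,r1:9,r2:4,r3:Add2,r4:Add1
  c8: stall  regs: r0:6,r1:9,r2:4,r3:Add2,r4:Add1
  c9: CDB Add1=12; issue SUB r2<-Add1  regs: r0:6,r1:9,r2:Add1,r3:Add2,r4:12

STATUS = TAG Add2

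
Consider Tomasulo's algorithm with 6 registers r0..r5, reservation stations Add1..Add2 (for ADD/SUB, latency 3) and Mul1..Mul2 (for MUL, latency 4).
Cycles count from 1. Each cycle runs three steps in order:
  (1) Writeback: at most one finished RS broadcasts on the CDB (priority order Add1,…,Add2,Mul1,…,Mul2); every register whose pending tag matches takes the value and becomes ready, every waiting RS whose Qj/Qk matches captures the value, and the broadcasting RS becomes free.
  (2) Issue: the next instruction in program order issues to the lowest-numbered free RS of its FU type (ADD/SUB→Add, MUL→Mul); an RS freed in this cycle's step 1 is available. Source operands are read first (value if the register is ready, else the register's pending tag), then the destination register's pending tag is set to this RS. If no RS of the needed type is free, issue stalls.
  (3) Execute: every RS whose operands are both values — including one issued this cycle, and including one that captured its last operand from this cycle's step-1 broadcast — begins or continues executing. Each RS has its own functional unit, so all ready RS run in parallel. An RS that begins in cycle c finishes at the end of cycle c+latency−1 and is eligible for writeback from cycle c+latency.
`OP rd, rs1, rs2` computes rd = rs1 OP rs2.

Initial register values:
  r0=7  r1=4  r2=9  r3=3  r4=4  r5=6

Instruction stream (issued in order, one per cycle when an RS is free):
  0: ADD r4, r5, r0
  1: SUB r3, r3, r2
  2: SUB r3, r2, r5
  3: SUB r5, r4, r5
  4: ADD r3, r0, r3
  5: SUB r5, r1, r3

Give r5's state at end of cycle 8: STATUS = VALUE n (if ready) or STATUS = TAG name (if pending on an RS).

STATUS = TAG Add2

c1: issue ADD r4<-Add1 | r0:7,r1:4,r2:9,r3:3,r4:Add1,r5:6
c2: issue SUB r3<-Add2 | r0:7,r1:4,r2:9,r3:Add2,r4:Add1,r5:6
c3: stall | r0:7,r1:4,r2:9,r3:Add2,r4:Add1,r5:6
c4: CDB Add1=13; issue SUB r3<-Add1 | r0:7,r1:4,r2:9,r3:Add1,r4:13,r5:6
c5: CDB Add2=-6; issue SUB r5<-Add2 | r0:7,r1:4,r2:9,r3:Add1,r4:13,r5:Add2
c6: stall | r0:7,r1:4,r2:9,r3:Add1,r4:13,r5:Add2
c7: CDB Add1=3; issue ADD r3<-Add1 | r0:7,r1:4,r2:9,r3:Add1,r4:13,r5:Add2
c8: CDB Add2=7; issue SUB r5<-Add2 | r0:7,r1:4,r2:9,r3:Add1,r4:13,r5:Add2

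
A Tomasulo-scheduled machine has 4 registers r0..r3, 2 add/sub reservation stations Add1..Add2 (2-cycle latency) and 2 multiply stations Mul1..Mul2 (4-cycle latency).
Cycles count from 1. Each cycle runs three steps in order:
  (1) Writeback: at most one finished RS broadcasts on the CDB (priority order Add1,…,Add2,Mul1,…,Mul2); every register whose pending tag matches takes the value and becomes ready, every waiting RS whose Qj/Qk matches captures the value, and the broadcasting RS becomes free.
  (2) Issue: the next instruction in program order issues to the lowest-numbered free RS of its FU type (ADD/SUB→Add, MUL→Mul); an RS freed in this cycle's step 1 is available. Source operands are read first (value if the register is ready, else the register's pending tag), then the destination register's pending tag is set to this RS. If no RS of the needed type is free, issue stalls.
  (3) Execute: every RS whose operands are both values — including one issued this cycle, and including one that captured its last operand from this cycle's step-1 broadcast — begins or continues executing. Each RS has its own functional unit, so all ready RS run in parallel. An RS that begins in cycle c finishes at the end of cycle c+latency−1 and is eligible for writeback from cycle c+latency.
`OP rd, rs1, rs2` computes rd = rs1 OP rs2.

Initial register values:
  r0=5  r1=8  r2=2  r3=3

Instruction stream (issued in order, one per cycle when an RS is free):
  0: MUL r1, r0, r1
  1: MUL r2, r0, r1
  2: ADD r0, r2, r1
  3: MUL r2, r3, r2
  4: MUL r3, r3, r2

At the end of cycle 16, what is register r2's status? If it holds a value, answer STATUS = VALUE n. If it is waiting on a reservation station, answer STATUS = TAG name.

cycle 1: issue MUL r1<-Mul1 // r0:5,r1:Mul1,r2:2,r3:3
cycle 2: issue MUL r2<-Mul2 // r0:5,r1:Mul1,r2:Mul2,r3:3
cycle 3: issue ADD r0<-Add1 // r0:Add1,r1:Mul1,r2:Mul2,r3:3
cycle 4: stall // r0:Add1,r1:Mul1,r2:Mul2,r3:3
cycle 5: CDB Mul1=40; issue MUL r2<-Mul1 // r0:Add1,r1:40,r2:Mul1,r3:3
cycle 6: stall // r0:Add1,r1:40,r2:Mul1,r3:3
cycle 7: stall // r0:Add1,r1:40,r2:Mul1,r3:3
cycle 8: stall // r0:Add1,r1:40,r2:Mul1,r3:3
cycle 9: CDB Mul2=200; issue MUL r3<-Mul2 // r0:Add1,r1:40,r2:Mul1,r3:Mul2
cycle 10: - // r0:Add1,r1:40,r2:Mul1,r3:Mul2
cycle 11: CDB Add1=240 // r0:240,r1:40,r2:Mul1,r3:Mul2
cycle 12: - // r0:240,r1:40,r2:Mul1,r3:Mul2
cycle 13: CDB Mul1=600 // r0:240,r1:40,r2:600,r3:Mul2
cycle 14: - // r0:240,r1:40,r2:600,r3:Mul2
cycle 15: - // r0:240,r1:40,r2:600,r3:Mul2
cycle 16: - // r0:240,r1:40,r2:600,r3:Mul2

STATUS = VALUE 600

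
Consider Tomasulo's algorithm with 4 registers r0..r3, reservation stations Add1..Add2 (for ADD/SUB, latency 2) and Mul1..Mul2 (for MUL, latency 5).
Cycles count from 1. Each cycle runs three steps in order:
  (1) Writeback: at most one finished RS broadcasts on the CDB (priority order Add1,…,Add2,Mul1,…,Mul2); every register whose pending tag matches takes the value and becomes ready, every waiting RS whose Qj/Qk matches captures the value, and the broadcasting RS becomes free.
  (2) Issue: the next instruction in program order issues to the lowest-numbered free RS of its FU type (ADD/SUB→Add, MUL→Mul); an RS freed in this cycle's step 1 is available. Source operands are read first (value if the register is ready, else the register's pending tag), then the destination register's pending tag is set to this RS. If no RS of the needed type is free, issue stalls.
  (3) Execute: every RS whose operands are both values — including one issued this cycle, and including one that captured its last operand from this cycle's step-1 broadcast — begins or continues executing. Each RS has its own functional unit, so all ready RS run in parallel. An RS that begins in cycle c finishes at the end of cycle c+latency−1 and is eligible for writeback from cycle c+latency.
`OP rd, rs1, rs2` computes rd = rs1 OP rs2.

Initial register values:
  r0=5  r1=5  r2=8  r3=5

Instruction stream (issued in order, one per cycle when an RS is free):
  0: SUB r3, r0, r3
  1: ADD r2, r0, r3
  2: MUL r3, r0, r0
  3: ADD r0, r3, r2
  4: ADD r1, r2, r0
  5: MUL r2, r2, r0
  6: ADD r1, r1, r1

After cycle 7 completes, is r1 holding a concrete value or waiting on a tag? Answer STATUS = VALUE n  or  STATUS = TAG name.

cycle 1: issue SUB r3<-Add1 // r0:5,r1:5,r2:8,r3:Add1
cycle 2: issue ADD r2<-Add2 // r0:5,r1:5,r2:Add2,r3:Add1
cycle 3: CDB Add1=0; issue MUL r3<-Mul1 // r0:5,r1:5,r2:Add2,r3:Mul1
cycle 4: issue ADD r0<-Add1 // r0:Add1,r1:5,r2:Add2,r3:Mul1
cycle 5: CDB Add2=5; issue ADD r1<-Add2 // r0:Add1,r1:Add2,r2:5,r3:Mul1
cycle 6: issue MUL r2<-Mul2 // r0:Add1,r1:Add2,r2:Mul2,r3:Mul1
cycle 7: stall // r0:Add1,r1:Add2,r2:Mul2,r3:Mul1

STATUS = TAG Add2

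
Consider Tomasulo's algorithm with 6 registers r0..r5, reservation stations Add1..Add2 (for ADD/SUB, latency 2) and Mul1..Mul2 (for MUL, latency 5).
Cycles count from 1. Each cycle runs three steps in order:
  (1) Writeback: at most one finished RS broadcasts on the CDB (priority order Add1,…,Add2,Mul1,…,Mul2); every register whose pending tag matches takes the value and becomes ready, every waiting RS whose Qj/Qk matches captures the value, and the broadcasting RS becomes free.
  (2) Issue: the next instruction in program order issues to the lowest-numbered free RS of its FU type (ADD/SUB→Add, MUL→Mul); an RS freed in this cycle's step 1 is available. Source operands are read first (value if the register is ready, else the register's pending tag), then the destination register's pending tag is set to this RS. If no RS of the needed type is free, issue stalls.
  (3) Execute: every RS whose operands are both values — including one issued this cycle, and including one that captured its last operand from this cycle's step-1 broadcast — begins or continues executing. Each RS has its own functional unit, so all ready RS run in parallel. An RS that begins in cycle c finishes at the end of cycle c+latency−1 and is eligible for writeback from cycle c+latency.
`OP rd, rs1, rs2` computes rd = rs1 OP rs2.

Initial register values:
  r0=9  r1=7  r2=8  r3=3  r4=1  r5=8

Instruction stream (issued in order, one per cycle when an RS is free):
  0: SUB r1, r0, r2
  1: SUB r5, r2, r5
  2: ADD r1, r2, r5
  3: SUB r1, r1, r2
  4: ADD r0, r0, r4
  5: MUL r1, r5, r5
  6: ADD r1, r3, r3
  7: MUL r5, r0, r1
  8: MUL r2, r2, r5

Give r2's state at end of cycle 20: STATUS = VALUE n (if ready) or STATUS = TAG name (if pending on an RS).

  c1: issue SUB r1<-Add1  regs: r0:9,r1:Add1,r2:8,r3:3,r4:1,r5:8
  c2: issue SUB r5<-Add2  regs: r0:9,r1:Add1,r2:8,r3:3,r4:1,r5:Add2
  c3: CDB Add1=1; issue ADD r1<-Add1  regs: r0:9,r1:Add1,r2:8,r3:3,r4:1,r5:Add2
  c4: CDB Add2=0; issue SUB r1<-Add2  regs: r0:9,r1:Add2,r2:8,r3:3,r4:1,r5:0
  c5: stall  regs: r0:9,r1:Add2,r2:8,r3:3,r4:1,r5:0
  c6: CDB Add1=8; issue ADD r0<-Add1  regs: r0:Add1,r1:Add2,r2:8,r3:3,r4:1,r5:0
  c7: issue MUL r1<-Mul1  regs: r0:Add1,r1:Mul1,r2:8,r3:3,r4:1,r5:0
  c8: CDB Add1=10; issue ADD r1<-Add1  regs: r0:10,r1:Add1,r2:8,r3:3,r4:1,r5:0
  c9: CDB Add2=0; issue MUL r5<-Mul2  regs: r0:10,r1:Add1,r2:8,r3:3,r4:1,r5:Mul2
  c10: CDB Add1=6; stall  regs: r0:10,r1:6,r2:8,r3:3,r4:1,r5:Mul2
  c11: stall  regs: r0:10,r1:6,r2:8,r3:3,r4:1,r5:Mul2
  c12: CDB Mul1=0; issue MUL r2<-Mul1  regs: r0:10,r1:6,r2:Mul1,r3:3,r4:1,r5:Mul2
  c13: -  regs: r0:10,r1:6,r2:Mul1,r3:3,r4:1,r5:Mul2
  c14: -  regs: r0:10,r1:6,r2:Mul1,r3:3,r4:1,r5:Mul2
  c15: CDB Mul2=60  regs: r0:10,r1:6,r2:Mul1,r3:3,r4:1,r5:60
  c16: -  regs: r0:10,r1:6,r2:Mul1,r3:3,r4:1,r5:60
  c17: -  regs: r0:10,r1:6,r2:Mul1,r3:3,r4:1,r5:60
  c18: -  regs: r0:10,r1:6,r2:Mul1,r3:3,r4:1,r5:60
  c19: -  regs: r0:10,r1:6,r2:Mul1,r3:3,r4:1,r5:60
  c20: CDB Mul1=480  regs: r0:10,r1:6,r2:480,r3:3,r4:1,r5:60

STATUS = VALUE 480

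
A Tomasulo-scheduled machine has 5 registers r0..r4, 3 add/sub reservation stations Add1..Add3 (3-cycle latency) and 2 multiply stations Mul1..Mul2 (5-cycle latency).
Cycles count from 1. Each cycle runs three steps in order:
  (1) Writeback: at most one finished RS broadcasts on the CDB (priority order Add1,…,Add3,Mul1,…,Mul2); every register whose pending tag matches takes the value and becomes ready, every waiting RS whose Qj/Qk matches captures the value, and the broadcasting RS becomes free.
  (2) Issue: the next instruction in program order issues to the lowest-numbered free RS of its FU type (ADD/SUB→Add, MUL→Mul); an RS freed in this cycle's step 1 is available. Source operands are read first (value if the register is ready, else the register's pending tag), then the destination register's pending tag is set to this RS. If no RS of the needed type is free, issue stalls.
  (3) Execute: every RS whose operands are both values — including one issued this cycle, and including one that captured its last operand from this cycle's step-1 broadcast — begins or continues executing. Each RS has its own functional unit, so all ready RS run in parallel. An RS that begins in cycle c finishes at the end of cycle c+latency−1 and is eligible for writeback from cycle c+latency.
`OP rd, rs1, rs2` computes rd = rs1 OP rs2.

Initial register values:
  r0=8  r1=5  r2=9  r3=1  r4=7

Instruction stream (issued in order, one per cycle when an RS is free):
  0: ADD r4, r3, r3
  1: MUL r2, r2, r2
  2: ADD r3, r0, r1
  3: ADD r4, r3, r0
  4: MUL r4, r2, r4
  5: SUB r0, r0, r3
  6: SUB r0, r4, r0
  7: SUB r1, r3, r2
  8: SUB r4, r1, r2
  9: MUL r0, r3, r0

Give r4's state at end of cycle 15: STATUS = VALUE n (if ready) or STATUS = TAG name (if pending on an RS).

STATUS = VALUE -149

  c1: issue ADD r4<-Add1  regs: r0:8,r1:5,r2:9,r3:1,r4:Add1
  c2: issue MUL r2<-Mul1  regs: r0:8,r1:5,r2:Mul1,r3:1,r4:Add1
  c3: issue ADD r3<-Add2  regs: r0:8,r1:5,r2:Mul1,r3:Add2,r4:Add1
  c4: CDB Add1=2; issue ADD r4<-Add1  regs: r0:8,r1:5,r2:Mul1,r3:Add2,r4:Add1
  c5: issue MUL r4<-Mul2  regs: r0:8,r1:5,r2:Mul1,r3:Add2,r4:Mul2
  c6: CDB Add2=13; issue SUB r0<-Add2  regs: r0:Add2,r1:5,r2:Mul1,r3:13,r4:Mul2
  c7: CDB Mul1=81; issue SUB r0<-Add3  regs: r0:Add3,r1:5,r2:81,r3:13,r4:Mul2
  c8: stall  regs: r0:Add3,r1:5,r2:81,r3:13,r4:Mul2
  c9: CDB Add1=21; issue SUB r1<-Add1  regs: r0:Add3,r1:Add1,r2:81,r3:13,r4:Mul2
  c10: CDB Add2=-5; issue SUB r4<-Add2  regs: r0:Add3,r1:Add1,r2:81,r3:13,r4:Add2
  c11: issue MUL r0<-Mul1  regs: r0:Mul1,r1:Add1,r2:81,r3:13,r4:Add2
  c12: CDB Add1=-68  regs: r0:Mul1,r1:-68,r2:81,r3:13,r4:Add2
  c13: -  regs: r0:Mul1,r1:-68,r2:81,r3:13,r4:Add2
  c14: CDB Mul2=1701  regs: r0:Mul1,r1:-68,r2:81,r3:13,r4:Add2
  c15: CDB Add2=-149  regs: r0:Mul1,r1:-68,r2:81,r3:13,r4:-149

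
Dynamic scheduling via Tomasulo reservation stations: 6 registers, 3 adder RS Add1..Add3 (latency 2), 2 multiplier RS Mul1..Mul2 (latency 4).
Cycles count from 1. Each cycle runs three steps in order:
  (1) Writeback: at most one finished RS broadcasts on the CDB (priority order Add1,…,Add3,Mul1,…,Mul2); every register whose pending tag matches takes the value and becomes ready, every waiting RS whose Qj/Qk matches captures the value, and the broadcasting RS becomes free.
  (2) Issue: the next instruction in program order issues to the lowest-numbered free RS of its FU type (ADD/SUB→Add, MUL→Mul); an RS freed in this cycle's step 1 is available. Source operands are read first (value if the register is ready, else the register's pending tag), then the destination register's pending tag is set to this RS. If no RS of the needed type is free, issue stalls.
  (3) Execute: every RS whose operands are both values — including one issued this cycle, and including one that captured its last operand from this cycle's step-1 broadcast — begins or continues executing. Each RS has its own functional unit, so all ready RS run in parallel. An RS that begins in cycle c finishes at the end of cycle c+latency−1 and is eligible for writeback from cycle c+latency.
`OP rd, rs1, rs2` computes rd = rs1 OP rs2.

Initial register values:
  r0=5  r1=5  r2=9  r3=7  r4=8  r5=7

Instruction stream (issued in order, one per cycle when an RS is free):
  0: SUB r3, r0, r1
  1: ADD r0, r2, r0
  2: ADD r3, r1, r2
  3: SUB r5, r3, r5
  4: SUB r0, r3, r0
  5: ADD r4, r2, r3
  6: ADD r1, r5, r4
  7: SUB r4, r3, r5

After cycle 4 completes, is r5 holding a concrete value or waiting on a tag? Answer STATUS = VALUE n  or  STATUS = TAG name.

  c1: issue SUB r3<-Add1  regs: r0:5,r1:5,r2:9,r3:Add1,r4:8,r5:7
  c2: issue ADD r0<-Add2  regs: r0:Add2,r1:5,r2:9,r3:Add1,r4:8,r5:7
  c3: CDB Add1=0; issue ADD r3<-Add1  regs: r0:Add2,r1:5,r2:9,r3:Add1,r4:8,r5:7
  c4: CDB Add2=14; issue SUB r5<-Add2  regs: r0:14,r1:5,r2:9,r3:Add1,r4:8,r5:Add2

STATUS = TAG Add2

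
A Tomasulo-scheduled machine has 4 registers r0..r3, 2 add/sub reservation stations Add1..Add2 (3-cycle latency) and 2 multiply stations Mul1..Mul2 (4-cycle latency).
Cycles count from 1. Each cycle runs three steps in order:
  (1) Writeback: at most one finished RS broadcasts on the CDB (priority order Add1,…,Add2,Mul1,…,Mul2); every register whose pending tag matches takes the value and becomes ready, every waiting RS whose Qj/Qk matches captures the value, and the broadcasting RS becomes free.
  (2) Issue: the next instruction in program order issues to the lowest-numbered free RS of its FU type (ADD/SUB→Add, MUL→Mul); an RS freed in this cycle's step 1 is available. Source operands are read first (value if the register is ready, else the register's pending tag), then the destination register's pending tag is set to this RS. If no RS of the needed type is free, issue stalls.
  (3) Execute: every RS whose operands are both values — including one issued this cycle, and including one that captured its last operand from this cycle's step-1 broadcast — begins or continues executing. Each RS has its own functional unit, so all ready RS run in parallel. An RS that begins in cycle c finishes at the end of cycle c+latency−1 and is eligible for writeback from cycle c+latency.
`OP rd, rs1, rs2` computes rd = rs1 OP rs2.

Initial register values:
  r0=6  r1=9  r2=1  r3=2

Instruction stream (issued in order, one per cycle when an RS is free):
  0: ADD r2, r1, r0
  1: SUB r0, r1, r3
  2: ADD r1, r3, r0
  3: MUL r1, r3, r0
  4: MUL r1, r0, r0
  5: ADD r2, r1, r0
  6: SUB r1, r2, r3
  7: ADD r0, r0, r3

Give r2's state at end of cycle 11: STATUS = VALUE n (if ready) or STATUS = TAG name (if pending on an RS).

cycle 1: issue ADD r2<-Add1 // r0:6,r1:9,r2:Add1,r3:2
cycle 2: issue SUB r0<-Add2 // r0:Add2,r1:9,r2:Add1,r3:2
cycle 3: stall // r0:Add2,r1:9,r2:Add1,r3:2
cycle 4: CDB Add1=15; issue ADD r1<-Add1 // r0:Add2,r1:Add1,r2:15,r3:2
cycle 5: CDB Add2=7; issue MUL r1<-Mul1 // r0:7,r1:Mul1,r2:15,r3:2
cycle 6: issue MUL r1<-Mul2 // r0:7,r1:Mul2,r2:15,r3:2
cycle 7: issue ADD r2<-Add2 // r0:7,r1:Mul2,r2:Add2,r3:2
cycle 8: CDB Add1=9; issue SUB r1<-Add1 // r0:7,r1:Add1,r2:Add2,r3:2
cycle 9: CDB Mul1=14; stall // r0:7,r1:Add1,r2:Add2,r3:2
cycle 10: CDB Mul2=49; stall // r0:7,r1:Add1,r2:Add2,r3:2
cycle 11: stall // r0:7,r1:Add1,r2:Add2,r3:2

STATUS = TAG Add2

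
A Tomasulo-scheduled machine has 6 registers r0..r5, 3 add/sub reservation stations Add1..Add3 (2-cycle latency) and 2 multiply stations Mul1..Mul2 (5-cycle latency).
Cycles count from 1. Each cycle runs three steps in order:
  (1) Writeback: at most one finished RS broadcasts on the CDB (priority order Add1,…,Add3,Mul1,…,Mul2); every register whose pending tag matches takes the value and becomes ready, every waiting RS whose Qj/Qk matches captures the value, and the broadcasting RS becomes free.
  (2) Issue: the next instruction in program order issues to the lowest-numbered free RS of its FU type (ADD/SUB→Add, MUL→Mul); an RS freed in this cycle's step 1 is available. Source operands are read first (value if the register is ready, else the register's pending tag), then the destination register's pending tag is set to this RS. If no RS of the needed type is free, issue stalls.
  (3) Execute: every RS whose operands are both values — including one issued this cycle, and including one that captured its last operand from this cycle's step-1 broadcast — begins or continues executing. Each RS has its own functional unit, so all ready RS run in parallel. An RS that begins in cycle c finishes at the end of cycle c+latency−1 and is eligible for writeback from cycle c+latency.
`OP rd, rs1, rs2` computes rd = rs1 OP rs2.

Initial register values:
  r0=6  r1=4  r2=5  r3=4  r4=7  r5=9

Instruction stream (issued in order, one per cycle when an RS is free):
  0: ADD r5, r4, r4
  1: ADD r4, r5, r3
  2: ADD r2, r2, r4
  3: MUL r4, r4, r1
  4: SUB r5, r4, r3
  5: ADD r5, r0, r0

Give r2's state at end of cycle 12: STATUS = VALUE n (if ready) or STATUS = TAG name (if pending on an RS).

  c1: issue ADD r5<-Add1  regs: r0:6,r1:4,r2:5,r3:4,r4:7,r5:Add1
  c2: issue ADD r4<-Add2  regs: r0:6,r1:4,r2:5,r3:4,r4:Add2,r5:Add1
  c3: CDB Add1=14; issue ADD r2<-Add1  regs: r0:6,r1:4,r2:Add1,r3:4,r4:Add2,r5:14
  c4: issue MUL r4<-Mul1  regs: r0:6,r1:4,r2:Add1,r3:4,r4:Mul1,r5:14
  c5: CDB Add2=18; issue SUB r5<-Add2  regs: r0:6,r1:4,r2:Add1,r3:4,r4:Mul1,r5:Add2
  c6: issue ADD r5<-Add3  regs: r0:6,r1:4,r2:Add1,r3:4,r4:Mul1,r5:Add3
  c7: CDB Add1=23  regs: r0:6,r1:4,r2:23,r3:4,r4:Mul1,r5:Add3
  c8: CDB Add3=12  regs: r0:6,r1:4,r2:23,r3:4,r4:Mul1,r5:12
  c9: -  regs: r0:6,r1:4,r2:23,r3:4,r4:Mul1,r5:12
  c10: CDB Mul1=72  regs: r0:6,r1:4,r2:23,r3:4,r4:72,r5:12
  c11: -  regs: r0:6,r1:4,r2:23,r3:4,r4:72,r5:12
  c12: CDB Add2=68  regs: r0:6,r1:4,r2:23,r3:4,r4:72,r5:12

STATUS = VALUE 23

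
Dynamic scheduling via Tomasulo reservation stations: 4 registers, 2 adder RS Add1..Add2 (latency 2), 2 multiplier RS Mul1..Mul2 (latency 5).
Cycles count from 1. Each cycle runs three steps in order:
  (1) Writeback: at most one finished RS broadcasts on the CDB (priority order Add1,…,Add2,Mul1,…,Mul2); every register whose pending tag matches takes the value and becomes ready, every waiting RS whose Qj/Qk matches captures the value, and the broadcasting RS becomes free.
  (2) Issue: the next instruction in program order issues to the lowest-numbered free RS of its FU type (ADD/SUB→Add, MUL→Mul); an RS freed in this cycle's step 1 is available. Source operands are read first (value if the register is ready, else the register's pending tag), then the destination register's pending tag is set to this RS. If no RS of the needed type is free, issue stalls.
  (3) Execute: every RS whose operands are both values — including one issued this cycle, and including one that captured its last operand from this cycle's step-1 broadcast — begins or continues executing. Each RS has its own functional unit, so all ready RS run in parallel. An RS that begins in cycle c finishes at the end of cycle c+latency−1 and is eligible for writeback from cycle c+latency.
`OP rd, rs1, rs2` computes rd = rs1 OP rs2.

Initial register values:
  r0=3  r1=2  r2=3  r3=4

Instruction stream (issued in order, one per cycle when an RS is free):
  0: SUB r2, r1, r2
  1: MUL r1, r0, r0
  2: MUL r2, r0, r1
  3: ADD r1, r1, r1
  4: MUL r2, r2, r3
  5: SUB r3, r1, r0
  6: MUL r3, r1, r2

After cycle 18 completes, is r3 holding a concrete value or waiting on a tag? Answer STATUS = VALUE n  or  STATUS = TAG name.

STATUS = TAG Mul2

cycle 1: issue SUB r2<-Add1 // r0:3,r1:2,r2:Add1,r3:4
cycle 2: issue MUL r1<-Mul1 // r0:3,r1:Mul1,r2:Add1,r3:4
cycle 3: CDB Add1=-1; issue MUL r2<-Mul2 // r0:3,r1:Mul1,r2:Mul2,r3:4
cycle 4: issue ADD r1<-Add1 // r0:3,r1:Add1,r2:Mul2,r3:4
cycle 5: stall // r0:3,r1:Add1,r2:Mul2,r3:4
cycle 6: stall // r0:3,r1:Add1,r2:Mul2,r3:4
cycle 7: CDB Mul1=9; issue MUL r2<-Mul1 // r0:3,r1:Add1,r2:Mul1,r3:4
cycle 8: issue SUB r3<-Add2 // r0:3,r1:Add1,r2:Mul1,r3:Add2
cycle 9: CDB Add1=18; stall // r0:3,r1:18,r2:Mul1,r3:Add2
cycle 10: stall // r0:3,r1:18,r2:Mul1,r3:Add2
cycle 11: CDB Add2=15; stall // r0:3,r1:18,r2:Mul1,r3:15
cycle 12: CDB Mul2=27; issue MUL r3<-Mul2 // r0:3,r1:18,r2:Mul1,r3:Mul2
cycle 13: - // r0:3,r1:18,r2:Mul1,r3:Mul2
cycle 14: - // r0:3,r1:18,r2:Mul1,r3:Mul2
cycle 15: - // r0:3,r1:18,r2:Mul1,r3:Mul2
cycle 16: - // r0:3,r1:18,r2:Mul1,r3:Mul2
cycle 17: CDB Mul1=108 // r0:3,r1:18,r2:108,r3:Mul2
cycle 18: - // r0:3,r1:18,r2:108,r3:Mul2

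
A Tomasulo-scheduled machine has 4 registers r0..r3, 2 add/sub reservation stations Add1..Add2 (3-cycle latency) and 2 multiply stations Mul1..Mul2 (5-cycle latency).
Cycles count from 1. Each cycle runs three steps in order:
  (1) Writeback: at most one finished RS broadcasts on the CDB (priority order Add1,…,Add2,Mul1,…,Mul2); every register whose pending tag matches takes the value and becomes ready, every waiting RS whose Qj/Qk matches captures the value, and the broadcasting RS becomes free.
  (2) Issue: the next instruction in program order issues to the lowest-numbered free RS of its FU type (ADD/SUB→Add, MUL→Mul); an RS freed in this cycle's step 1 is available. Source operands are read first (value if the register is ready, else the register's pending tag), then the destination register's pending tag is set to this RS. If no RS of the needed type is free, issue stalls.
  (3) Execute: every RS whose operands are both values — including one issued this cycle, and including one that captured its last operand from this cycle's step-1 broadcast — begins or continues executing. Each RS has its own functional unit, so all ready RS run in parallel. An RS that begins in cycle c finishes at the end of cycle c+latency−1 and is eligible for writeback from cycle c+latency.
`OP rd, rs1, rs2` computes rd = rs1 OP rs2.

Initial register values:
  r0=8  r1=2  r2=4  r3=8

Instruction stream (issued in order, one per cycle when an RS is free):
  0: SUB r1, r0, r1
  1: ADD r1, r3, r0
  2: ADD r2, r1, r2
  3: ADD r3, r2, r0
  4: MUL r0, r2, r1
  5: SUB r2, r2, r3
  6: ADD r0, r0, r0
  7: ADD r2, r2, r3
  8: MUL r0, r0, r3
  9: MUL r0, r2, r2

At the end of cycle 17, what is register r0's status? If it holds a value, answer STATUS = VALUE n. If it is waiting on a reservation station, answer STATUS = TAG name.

STATUS = TAG Mul2

cycle 1: issue SUB r1<-Add1 // r0:8,r1:Add1,r2:4,r3:8
cycle 2: issue ADD r1<-Add2 // r0:8,r1:Add2,r2:4,r3:8
cycle 3: stall // r0:8,r1:Add2,r2:4,r3:8
cycle 4: CDB Add1=6; issue ADD r2<-Add1 // r0:8,r1:Add2,r2:Add1,r3:8
cycle 5: CDB Add2=16; issue ADD r3<-Add2 // r0:8,r1:16,r2:Add1,r3:Add2
cycle 6: issue MUL r0<-Mul1 // r0:Mul1,r1:16,r2:Add1,r3:Add2
cycle 7: stall // r0:Mul1,r1:16,r2:Add1,r3:Add2
cycle 8: CDB Add1=20; issue SUB r2<-Add1 // r0:Mul1,r1:16,r2:Add1,r3:Add2
cycle 9: stall // r0:Mul1,r1:16,r2:Add1,r3:Add2
cycle 10: stall // r0:Mul1,r1:16,r2:Add1,r3:Add2
cycle 11: CDB Add2=28; issue ADD r0<-Add2 // r0:Add2,r1:16,r2:Add1,r3:28
cycle 12: stall // r0:Add2,r1:16,r2:Add1,r3:28
cycle 13: CDB Mul1=320; stall // r0:Add2,r1:16,r2:Add1,r3:28
cycle 14: CDB Add1=-8; issue ADD r2<-Add1 // r0:Add2,r1:16,r2:Add1,r3:28
cycle 15: issue MUL r0<-Mul1 // r0:Mul1,r1:16,r2:Add1,r3:28
cycle 16: CDB Add2=640; issue MUL r0<-Mul2 // r0:Mul2,r1:16,r2:Add1,r3:28
cycle 17: CDB Add1=20 // r0:Mul2,r1:16,r2:20,r3:28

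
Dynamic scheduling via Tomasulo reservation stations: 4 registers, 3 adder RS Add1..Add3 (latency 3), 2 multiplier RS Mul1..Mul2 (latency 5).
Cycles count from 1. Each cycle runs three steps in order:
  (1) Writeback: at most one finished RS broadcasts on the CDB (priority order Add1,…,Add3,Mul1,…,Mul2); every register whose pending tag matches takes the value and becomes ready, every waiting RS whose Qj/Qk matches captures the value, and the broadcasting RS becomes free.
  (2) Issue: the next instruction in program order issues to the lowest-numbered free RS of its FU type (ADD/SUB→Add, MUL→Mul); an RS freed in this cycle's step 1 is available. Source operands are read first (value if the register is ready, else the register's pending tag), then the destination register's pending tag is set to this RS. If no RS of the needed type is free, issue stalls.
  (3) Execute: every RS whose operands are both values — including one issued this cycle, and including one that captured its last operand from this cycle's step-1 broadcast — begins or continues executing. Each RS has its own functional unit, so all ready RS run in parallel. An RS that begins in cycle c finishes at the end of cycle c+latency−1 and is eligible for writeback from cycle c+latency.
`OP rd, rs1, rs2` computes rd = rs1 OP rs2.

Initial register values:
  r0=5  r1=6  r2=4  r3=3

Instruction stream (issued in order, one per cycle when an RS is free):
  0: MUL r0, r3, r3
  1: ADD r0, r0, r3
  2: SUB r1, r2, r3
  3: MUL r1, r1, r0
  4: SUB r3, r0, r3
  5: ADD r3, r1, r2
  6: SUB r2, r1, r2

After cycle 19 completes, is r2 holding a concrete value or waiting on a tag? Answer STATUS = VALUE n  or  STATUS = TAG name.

c1: issue MUL r0<-Mul1 | r0:Mul1,r1:6,r2:4,r3:3
c2: issue ADD r0<-Add1 | r0:Add1,r1:6,r2:4,r3:3
c3: issue SUB r1<-Add2 | r0:Add1,r1:Add2,r2:4,r3:3
c4: issue MUL r1<-Mul2 | r0:Add1,r1:Mul2,r2:4,r3:3
c5: issue SUB r3<-Add3 | r0:Add1,r1:Mul2,r2:4,r3:Add3
c6: CDB Add2=1; issue ADD r3<-Add2 | r0:Add1,r1:Mul2,r2:4,r3:Add2
c7: CDB Mul1=9; stall | r0:Add1,r1:Mul2,r2:4,r3:Add2
c8: stall | r0:Add1,r1:Mul2,r2:4,r3:Add2
c9: stall | r0:Add1,r1:Mul2,r2:4,r3:Add2
c10: CDB Add1=12; issue SUB r2<-Add1 | r0:12,r1:Mul2,r2:Add1,r3:Add2
c11: - | r0:12,r1:Mul2,r2:Add1,r3:Add2
c12: - | r0:12,r1:Mul2,r2:Add1,r3:Add2
c13: CDB Add3=9 | r0:12,r1:Mul2,r2:Add1,r3:Add2
c14: - | r0:12,r1:Mul2,r2:Add1,r3:Add2
c15: CDB Mul2=12 | r0:12,r1:12,r2:Add1,r3:Add2
c16: - | r0:12,r1:12,r2:Add1,r3:Add2
c17: - | r0:12,r1:12,r2:Add1,r3:Add2
c18: CDB Add1=8 | r0:12,r1:12,r2:8,r3:Add2
c19: CDB Add2=16 | r0:12,r1:12,r2:8,r3:16

STATUS = VALUE 8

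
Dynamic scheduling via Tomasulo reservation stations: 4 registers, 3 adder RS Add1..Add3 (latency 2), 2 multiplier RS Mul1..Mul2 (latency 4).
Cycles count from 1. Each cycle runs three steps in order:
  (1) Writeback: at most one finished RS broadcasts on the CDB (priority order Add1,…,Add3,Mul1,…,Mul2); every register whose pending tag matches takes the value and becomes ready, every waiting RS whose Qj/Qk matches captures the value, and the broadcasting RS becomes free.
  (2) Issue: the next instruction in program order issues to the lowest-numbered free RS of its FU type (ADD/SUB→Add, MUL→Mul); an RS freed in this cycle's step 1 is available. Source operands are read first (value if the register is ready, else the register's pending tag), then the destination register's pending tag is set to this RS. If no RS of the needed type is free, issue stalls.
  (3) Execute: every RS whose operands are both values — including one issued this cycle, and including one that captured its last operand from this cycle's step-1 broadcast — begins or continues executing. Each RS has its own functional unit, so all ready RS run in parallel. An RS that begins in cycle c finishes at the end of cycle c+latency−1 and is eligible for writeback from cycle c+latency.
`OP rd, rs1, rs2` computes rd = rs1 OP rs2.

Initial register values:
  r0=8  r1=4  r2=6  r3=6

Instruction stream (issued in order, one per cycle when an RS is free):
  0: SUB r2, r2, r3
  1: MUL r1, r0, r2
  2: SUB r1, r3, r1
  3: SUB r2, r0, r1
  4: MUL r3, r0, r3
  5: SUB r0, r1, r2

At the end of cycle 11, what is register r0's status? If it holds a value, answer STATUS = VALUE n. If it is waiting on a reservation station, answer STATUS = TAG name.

  c1: issue SUB r2<-Add1  regs: r0:8,r1:4,r2:Add1,r3:6
  c2: issue MUL r1<-Mul1  regs: r0:8,r1:Mul1,r2:Add1,r3:6
  c3: CDB Add1=0; issue SUB r1<-Add1  regs: r0:8,r1:Add1,r2:0,r3:6
  c4: issue SUB r2<-Add2  regs: r0:8,r1:Add1,r2:Add2,r3:6
  c5: issue MUL r3<-Mul2  regs: r0:8,r1:Add1,r2:Add2,r3:Mul2
  c6: issue SUB r0<-Add3  regs: r0:Add3,r1:Add1,r2:Add2,r3:Mul2
  c7: CDB Mul1=0  regs: r0:Add3,r1:Add1,r2:Add2,r3:Mul2
  c8: -  regs: r0:Add3,r1:Add1,r2:Add2,r3:Mul2
  c9: CDB Add1=6  regs: r0:Add3,r1:6,r2:Add2,r3:Mul2
  c10: CDB Mul2=48  regs: r0:Add3,r1:6,r2:Add2,r3:48
  c11: CDB Add2=2  regs: r0:Add3,r1:6,r2:2,r3:48

STATUS = TAG Add3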